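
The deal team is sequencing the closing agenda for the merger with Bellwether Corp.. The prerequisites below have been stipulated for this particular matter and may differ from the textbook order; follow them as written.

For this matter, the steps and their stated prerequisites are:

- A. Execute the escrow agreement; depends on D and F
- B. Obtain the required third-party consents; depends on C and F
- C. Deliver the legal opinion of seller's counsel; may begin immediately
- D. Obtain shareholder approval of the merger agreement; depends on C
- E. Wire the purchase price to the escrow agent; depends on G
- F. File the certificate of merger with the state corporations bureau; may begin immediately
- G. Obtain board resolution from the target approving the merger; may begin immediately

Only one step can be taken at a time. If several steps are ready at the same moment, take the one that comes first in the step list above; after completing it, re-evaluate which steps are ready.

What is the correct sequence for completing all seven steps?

C, D, F, A, B, G, E

Nothing is required for C, F and G. C is listed earlier → C first.
D now also ready, so the ready set is {D, F, G}; D is listed earlier → D.
F and G are both available; F is listed earlier → F.
Now A, B and G have their prerequisites met. A is listed earlier, so A next.
Now B and G have their prerequisites met. B is listed earlier, so B next.
Next only G has its prerequisites met → G.
E is the only step now ready → E.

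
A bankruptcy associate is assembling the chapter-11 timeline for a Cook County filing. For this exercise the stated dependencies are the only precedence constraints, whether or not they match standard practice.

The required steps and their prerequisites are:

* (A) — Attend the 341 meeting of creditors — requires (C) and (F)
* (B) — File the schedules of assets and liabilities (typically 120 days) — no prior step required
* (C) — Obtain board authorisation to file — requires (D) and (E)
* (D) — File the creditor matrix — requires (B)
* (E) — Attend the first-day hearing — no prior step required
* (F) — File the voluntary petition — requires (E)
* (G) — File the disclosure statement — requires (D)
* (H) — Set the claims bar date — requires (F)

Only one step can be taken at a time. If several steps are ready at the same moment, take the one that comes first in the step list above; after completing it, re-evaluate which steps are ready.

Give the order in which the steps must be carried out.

(B) and (E) have no prerequisites; (B) is listed earlier, so (B) is first.
Now (D) and (E) have their prerequisites met. (D) is listed earlier, so (D) next.
(G) now also ready, so the ready set is {(E), (G)}; (E) is listed earlier → (E).
(C), (F) and (G) are all available; (C) is listed earlier → (C).
Now (F) and (G) have their prerequisites met. (F) is listed earlier, so (F) next.
(A) and (H) now also ready, so the ready set is {(A), (G), (H)}; (A) is listed earlier → (A).
Ready: (G) and (H). (G) is listed earlier → (G).
(H) needed (F), now all done → (H).

(B), (D), (E), (C), (F), (A), (G), (H)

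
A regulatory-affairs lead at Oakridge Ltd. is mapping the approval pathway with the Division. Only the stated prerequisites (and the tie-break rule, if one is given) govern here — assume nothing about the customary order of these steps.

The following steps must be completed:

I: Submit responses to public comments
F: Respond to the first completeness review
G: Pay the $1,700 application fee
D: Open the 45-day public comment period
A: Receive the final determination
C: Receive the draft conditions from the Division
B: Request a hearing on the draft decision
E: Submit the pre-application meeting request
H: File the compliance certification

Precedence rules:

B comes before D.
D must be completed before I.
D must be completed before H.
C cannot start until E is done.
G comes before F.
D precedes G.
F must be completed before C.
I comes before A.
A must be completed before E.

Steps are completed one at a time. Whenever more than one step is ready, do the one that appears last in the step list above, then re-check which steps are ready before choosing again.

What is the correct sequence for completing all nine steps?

B has no prerequisites → B first.
That leaves D as the only ready step → D.
Ready: H, G and I. H is listed later → H.
Ready: G and I. G is listed later → G.
F and I are both available; F is listed later → F.
I needed D, now all done → I.
Next only A has its prerequisites met → A.
Next only E has its prerequisites met → E.
C is the only step now ready → C.

B, D, H, G, F, I, A, E, C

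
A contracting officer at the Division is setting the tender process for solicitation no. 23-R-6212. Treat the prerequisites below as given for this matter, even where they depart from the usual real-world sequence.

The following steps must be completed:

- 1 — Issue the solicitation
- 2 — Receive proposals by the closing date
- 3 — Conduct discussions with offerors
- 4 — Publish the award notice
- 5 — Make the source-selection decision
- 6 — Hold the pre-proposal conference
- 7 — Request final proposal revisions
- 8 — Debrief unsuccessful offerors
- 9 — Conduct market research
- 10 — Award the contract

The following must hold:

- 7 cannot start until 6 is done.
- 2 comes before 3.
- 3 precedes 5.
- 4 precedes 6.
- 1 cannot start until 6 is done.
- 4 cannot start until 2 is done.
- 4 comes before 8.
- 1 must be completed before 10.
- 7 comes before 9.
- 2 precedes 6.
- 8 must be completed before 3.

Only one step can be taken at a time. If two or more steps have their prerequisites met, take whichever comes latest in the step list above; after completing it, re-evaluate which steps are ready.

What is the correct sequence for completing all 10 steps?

2 has no prerequisites → 2 first.
4 needed 2, now all done → 4.
Ready: 8 and 6. 8 is listed later → 8.
Now 6 and 3 have their prerequisites met. 6 is listed later, so 6 next.
Ready: 7, 3 and 1. 7 is listed later → 7.
9, 3 and 1 are all available; 9 is listed later → 9.
3 and 1 are both available; 3 is listed later → 3.
Now 5 and 1 have their prerequisites met. 5 is listed later, so 5 next.
That leaves 1 as the only ready step → 1.
10 is the only step now ready → 10.

2 → 4 → 8 → 6 → 7 → 9 → 3 → 5 → 1 → 10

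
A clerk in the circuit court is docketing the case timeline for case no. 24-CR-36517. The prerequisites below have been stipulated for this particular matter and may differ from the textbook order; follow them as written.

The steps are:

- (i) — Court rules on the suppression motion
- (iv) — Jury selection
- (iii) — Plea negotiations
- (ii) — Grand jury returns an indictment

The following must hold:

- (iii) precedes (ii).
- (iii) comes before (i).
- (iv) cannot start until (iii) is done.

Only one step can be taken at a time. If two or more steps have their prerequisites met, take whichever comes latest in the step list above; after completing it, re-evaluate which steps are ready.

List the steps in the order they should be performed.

(iii), (ii), (iv), (i)

(iii) is the only step with nothing outstanding, so it goes first.
(ii), (iv) and (i) are all available; (ii) is listed later → (ii).
Now (iv) and (i) have their prerequisites met. (iv) is listed later, so (iv) next.
That leaves (i) as the only ready step → (i).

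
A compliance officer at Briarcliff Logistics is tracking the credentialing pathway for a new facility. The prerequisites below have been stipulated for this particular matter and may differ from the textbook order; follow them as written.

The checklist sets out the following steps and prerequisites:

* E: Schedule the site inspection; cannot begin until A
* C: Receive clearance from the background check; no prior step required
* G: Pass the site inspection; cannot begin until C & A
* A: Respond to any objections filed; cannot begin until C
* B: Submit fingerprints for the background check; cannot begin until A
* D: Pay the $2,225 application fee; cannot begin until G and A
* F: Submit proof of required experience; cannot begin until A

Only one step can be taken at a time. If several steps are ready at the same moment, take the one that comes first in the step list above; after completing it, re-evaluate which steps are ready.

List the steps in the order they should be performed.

C, A, E, G, B, D, F

C has no prerequisites → C first.
Next only A has its prerequisites met → A.
Now E, G, B and F have their prerequisites met. E is listed earlier, so E next.
Ready: G, B and F. G is listed earlier → G.
B, D and F are all available; B is listed earlier → B.
Ready: D and F. D is listed earlier → D.
F is the only step now ready → F.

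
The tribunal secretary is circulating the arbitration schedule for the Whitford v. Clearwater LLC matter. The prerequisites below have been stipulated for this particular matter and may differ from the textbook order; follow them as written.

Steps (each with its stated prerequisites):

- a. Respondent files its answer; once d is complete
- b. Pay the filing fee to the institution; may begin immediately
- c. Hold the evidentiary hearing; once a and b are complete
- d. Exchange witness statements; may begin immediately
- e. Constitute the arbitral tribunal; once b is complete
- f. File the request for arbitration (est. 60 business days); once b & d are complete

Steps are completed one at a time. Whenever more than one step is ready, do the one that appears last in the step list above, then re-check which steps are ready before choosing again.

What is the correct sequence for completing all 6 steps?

d → b → f → e → a → c

Nothing is required for d and b. d is listed later → d first.
b and a are both available; b is listed later → b.
f and e now also ready, so the ready set is {f, e, a}; f is listed later → f.
Ready: e and a. e is listed later → e.
That leaves a as the only ready step → a.
That leaves c as the only ready step → c.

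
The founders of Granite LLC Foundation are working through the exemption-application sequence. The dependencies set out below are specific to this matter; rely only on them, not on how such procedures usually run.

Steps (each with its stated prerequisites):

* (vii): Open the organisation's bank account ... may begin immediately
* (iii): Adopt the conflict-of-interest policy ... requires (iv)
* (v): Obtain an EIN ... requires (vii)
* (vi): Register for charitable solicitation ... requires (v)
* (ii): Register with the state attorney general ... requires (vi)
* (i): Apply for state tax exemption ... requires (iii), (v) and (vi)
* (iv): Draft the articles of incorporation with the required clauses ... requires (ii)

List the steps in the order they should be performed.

(vii) is the only step with nothing outstanding, so it goes first.
(v) is the only step now ready → (v).
Next only (vi) has its prerequisites met → (vi).
That leaves (ii) as the only ready step → (ii).
(iv) is the only step now ready → (iv).
(iii) needed (iv), now all done → (iii).
That leaves (i) as the only ready step → (i).

(vii), (v), (vi), (ii), (iv), (iii), (i)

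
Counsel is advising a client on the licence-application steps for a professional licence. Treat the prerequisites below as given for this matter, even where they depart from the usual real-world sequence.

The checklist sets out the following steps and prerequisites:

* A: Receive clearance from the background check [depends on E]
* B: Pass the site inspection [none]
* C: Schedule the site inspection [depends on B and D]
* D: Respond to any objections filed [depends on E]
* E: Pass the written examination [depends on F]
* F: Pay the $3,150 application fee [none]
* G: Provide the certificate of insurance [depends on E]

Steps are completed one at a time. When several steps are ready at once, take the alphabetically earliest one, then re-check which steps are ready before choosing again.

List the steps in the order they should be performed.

B and F have no prerequisites; B has the earlier label, so B is first.
F is the only step now ready → F.
That leaves E as the only ready step → E.
A, D and G are all available; A has the earlier label → A.
Ready: D and G. D has the earlier label → D.
C and G are both available; C has the earlier label → C.
G needed E, now all done → G.

B, F, E, A, D, C, G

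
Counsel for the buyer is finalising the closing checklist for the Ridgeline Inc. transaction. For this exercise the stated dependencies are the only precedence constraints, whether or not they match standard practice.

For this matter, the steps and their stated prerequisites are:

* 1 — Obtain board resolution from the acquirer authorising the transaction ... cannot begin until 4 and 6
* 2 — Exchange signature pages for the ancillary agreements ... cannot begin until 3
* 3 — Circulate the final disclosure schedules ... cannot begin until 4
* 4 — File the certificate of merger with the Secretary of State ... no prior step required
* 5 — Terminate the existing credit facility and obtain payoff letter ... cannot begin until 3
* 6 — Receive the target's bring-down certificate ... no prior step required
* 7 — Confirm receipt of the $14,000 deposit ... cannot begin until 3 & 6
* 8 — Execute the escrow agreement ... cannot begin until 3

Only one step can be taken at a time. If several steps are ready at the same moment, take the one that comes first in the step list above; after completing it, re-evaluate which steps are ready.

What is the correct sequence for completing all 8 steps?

4, 3, 2, 5, 6, 1, 7, 8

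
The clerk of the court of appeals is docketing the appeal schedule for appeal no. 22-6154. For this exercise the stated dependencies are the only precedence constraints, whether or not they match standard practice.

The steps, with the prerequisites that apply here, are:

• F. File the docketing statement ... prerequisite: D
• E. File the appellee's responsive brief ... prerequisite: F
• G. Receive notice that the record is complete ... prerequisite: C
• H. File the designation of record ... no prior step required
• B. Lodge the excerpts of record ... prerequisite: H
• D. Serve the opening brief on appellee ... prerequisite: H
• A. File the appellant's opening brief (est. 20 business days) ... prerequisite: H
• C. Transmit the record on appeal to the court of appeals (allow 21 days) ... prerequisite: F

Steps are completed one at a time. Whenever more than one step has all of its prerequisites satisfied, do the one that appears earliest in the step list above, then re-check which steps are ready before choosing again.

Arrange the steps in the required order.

H B D F E A C G

Only H has no prerequisites, so it is first.
Now B, D and A have their prerequisites met. B is listed earlier, so B next.
Ready: D and A. D is listed earlier → D.
Ready: F and A. F is listed earlier → F.
E and C now also ready, so the ready set is {E, A, C}; E is listed earlier → E.
Now A and C have their prerequisites met. A is listed earlier, so A next.
C is the only step now ready → C.
G is the only step now ready → G.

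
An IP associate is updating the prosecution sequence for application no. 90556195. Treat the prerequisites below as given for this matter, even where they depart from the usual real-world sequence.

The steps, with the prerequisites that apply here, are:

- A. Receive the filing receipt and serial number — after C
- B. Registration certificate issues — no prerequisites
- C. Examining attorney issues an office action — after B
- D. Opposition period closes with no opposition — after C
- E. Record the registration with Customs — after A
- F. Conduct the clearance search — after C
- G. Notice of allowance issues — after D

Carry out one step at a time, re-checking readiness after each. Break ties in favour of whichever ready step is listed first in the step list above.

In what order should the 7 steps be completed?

Only B has no prerequisites, so it is first.
That leaves C as the only ready step → C.
Now A, D and F have their prerequisites met. A is listed earlier, so A next.
E now also ready, so the ready set is {D, E, F}; D is listed earlier → D.
Now E, F and G have their prerequisites met. E is listed earlier, so E next.
F and G are both available; F is listed earlier → F.
G is the only step now ready → G.

B, C, A, D, E, F, G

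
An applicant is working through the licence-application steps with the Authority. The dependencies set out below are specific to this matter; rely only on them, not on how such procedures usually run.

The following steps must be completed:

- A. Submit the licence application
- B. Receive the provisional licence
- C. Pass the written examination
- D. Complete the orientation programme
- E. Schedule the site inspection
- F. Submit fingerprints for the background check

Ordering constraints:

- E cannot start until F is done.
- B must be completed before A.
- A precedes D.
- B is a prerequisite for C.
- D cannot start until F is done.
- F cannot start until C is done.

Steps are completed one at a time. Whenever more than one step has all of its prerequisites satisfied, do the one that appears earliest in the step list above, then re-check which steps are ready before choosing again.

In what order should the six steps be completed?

B is the only step with nothing outstanding, so it goes first.
A and C are both available; A is listed earlier → A.
C needed B, now all done → C.
F needed C, now all done → F.
Ready: D and E. D is listed earlier → D.
Next only E has its prerequisites met → E.

B → A → C → F → D → E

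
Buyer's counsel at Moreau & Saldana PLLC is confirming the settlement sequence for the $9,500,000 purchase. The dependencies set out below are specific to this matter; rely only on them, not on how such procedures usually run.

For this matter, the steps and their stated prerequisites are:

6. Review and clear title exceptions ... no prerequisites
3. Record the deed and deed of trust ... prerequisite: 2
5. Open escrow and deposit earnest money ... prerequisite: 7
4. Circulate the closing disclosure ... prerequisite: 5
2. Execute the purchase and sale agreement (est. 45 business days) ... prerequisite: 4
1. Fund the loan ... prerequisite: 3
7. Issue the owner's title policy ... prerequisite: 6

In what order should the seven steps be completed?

6 7 5 4 2 3 1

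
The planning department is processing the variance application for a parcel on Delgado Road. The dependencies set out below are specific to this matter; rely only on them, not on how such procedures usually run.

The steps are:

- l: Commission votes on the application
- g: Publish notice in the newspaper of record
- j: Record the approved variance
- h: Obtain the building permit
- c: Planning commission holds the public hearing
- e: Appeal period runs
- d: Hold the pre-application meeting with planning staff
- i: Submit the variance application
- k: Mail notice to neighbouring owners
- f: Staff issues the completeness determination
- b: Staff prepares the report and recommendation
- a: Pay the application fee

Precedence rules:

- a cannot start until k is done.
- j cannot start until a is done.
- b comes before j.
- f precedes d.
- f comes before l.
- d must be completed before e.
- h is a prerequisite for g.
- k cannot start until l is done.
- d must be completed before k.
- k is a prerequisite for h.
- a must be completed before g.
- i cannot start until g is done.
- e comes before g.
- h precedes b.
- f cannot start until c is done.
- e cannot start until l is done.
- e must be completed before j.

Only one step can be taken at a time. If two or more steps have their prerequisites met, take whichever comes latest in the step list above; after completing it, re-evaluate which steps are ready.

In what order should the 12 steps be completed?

c f d l k a e h b j g i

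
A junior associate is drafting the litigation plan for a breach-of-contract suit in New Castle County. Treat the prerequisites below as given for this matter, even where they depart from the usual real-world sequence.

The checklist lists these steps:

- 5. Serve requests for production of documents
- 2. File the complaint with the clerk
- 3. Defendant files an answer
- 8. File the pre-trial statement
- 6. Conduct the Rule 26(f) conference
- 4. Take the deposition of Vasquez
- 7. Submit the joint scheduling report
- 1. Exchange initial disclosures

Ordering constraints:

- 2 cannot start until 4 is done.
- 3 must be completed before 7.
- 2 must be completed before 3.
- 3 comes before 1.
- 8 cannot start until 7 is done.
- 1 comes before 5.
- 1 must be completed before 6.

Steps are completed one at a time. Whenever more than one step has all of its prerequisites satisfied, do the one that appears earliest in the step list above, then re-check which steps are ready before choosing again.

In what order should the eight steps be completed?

4 has no prerequisites → 4 first.
Next only 2 has its prerequisites met → 2.
That leaves 3 as the only ready step → 3.
Now 7 and 1 have their prerequisites met. 7 is listed earlier, so 7 next.
Now 8 and 1 have their prerequisites met. 8 is listed earlier, so 8 next.
That leaves 1 as the only ready step → 1.
Ready: 5 and 6. 5 is listed earlier → 5.
6 is the only step now ready → 6.

4 2 3 7 8 1 5 6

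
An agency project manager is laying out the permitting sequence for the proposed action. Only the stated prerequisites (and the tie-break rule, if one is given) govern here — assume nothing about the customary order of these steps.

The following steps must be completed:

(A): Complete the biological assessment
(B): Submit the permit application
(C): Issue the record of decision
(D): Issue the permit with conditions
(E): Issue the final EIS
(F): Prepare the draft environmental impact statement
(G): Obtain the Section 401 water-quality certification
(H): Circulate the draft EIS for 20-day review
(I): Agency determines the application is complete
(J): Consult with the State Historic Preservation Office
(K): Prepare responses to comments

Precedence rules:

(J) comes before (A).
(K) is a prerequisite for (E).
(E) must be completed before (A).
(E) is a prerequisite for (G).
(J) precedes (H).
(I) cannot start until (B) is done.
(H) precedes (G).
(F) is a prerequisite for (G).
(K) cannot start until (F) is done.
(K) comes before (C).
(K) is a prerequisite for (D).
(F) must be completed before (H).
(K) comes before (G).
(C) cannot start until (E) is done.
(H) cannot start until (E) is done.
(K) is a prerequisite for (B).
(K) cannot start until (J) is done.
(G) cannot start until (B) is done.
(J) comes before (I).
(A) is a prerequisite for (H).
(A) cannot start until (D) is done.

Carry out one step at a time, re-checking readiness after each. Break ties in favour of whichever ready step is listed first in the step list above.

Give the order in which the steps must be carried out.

(F) → (J) → (K) → (B) → (D) → (E) → (A) → (C) → (H) → (G) → (I)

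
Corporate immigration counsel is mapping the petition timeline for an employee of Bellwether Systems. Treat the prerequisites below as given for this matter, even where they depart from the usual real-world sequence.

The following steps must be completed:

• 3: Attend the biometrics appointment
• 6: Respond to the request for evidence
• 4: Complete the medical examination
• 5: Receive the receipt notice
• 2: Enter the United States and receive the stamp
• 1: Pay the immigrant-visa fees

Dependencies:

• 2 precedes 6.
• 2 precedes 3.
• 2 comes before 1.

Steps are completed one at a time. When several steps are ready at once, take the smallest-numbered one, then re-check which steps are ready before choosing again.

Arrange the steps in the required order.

Nothing is required for 2, 4 and 5. 2 has the earlier label → 2 first.
1, 3 and 6 now also ready, so the ready set is {1, 3, 4, 5, 6}; 1 has the earlier label → 1.
Now 3, 4, 5 and 6 have their prerequisites met. 3 has the earlier label, so 3 next.
4, 5 and 6 are all available; 4 has the earlier label → 4.
Now 5 and 6 have their prerequisites met. 5 has the earlier label, so 5 next.
6 is the only step now ready → 6.

2 → 1 → 3 → 4 → 5 → 6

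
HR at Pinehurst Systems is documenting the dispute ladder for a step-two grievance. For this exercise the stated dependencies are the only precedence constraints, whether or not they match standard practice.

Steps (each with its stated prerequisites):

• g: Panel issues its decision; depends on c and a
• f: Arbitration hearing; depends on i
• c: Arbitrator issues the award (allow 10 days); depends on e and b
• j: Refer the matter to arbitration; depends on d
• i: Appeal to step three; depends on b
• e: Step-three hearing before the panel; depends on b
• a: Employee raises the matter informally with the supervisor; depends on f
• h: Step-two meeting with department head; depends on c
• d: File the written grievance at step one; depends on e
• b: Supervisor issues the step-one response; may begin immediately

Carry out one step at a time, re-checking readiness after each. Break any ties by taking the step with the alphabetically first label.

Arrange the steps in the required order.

b is the only step with nothing outstanding, so it goes first.
e and i are both available; e has the earlier label → e.
Ready: c, d and i. c has the earlier label → c.
Ready: d, h and i. d has the earlier label → d.
Now h, i and j have their prerequisites met. h has the earlier label, so h next.
i and j are both available; i has the earlier label → i.
f now also ready, so the ready set is {f, j}; f has the earlier label → f.
a now also ready, so the ready set is {a, j}; a has the earlier label → a.
Now g and j have their prerequisites met. g has the earlier label, so g next.
That leaves j as the only ready step → j.

b → e → c → d → h → i → f → a → g → j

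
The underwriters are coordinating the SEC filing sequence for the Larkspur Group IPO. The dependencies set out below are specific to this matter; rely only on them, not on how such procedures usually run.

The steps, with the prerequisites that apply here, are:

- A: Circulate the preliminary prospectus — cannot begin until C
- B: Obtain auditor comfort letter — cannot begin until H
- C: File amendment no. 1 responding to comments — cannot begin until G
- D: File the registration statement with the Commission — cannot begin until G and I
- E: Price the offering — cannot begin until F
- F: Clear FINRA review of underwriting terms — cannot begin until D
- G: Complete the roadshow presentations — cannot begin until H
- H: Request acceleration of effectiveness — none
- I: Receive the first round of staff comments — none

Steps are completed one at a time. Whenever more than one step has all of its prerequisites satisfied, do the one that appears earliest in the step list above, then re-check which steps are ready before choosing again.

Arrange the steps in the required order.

H → B → G → C → A → I → D → F → E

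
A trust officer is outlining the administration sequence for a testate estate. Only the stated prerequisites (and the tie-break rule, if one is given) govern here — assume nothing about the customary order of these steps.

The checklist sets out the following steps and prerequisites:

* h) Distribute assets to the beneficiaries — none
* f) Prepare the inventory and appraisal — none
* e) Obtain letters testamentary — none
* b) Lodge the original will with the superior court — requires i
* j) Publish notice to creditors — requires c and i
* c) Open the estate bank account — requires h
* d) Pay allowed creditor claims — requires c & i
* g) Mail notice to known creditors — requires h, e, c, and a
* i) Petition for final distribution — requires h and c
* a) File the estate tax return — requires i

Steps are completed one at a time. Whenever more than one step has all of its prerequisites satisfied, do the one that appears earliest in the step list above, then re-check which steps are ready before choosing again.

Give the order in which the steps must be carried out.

h f e c i b j d a g

Nothing is required for h, f and e. h is listed earlier → h first.
Ready: f, e and c. f is listed earlier → f.
e and c are both available; e is listed earlier → e.
c needed h, now all done → c.
i needed h and c, now all done → i.
Ready: b, j, d and a. b is listed earlier → b.
Now j, d and a have their prerequisites met. j is listed earlier, so j next.
Ready: d and a. d is listed earlier → d.
a needed i, now all done → a.
g is the only step now ready → g.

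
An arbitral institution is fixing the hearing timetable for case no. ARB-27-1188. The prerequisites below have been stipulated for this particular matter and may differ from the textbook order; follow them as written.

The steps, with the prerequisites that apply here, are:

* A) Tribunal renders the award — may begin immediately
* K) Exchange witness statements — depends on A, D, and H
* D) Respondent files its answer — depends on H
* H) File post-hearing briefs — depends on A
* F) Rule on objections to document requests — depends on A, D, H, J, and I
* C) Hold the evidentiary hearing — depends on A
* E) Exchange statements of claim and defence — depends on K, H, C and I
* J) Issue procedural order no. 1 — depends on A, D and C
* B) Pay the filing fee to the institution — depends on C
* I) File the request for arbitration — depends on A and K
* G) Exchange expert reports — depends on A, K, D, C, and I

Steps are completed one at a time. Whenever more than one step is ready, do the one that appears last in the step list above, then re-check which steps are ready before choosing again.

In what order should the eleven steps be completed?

A, C, B, H, D, J, K, I, G, E, F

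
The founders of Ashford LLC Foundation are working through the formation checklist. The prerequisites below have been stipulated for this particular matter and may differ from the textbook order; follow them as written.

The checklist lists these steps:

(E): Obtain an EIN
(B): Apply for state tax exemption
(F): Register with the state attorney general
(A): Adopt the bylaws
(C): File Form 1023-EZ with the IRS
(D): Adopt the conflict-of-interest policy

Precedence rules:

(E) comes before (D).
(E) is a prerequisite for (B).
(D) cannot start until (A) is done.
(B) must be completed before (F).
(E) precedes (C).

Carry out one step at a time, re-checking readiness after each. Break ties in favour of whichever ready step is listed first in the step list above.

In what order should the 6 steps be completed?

(E) → (B) → (F) → (A) → (C) → (D)

(E) and (A) have no prerequisites; (E) is listed earlier, so (E) is first.
Now (B), (A) and (C) have their prerequisites met. (B) is listed earlier, so (B) next.
(F) now also ready, so the ready set is {(F), (A), (C)}; (F) is listed earlier → (F).
Now (A) and (C) have their prerequisites met. (A) is listed earlier, so (A) next.
Ready: (C) and (D). (C) is listed earlier → (C).
(D) needed (E) and (A), now all done → (D).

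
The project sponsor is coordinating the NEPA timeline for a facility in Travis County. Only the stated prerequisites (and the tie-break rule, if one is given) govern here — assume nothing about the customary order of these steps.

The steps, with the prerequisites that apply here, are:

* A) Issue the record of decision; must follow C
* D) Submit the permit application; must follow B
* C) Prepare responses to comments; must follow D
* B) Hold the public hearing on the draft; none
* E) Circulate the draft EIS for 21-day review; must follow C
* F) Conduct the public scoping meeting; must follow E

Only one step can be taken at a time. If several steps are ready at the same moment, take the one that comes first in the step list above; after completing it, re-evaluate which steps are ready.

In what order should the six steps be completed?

B → D → C → A → E → F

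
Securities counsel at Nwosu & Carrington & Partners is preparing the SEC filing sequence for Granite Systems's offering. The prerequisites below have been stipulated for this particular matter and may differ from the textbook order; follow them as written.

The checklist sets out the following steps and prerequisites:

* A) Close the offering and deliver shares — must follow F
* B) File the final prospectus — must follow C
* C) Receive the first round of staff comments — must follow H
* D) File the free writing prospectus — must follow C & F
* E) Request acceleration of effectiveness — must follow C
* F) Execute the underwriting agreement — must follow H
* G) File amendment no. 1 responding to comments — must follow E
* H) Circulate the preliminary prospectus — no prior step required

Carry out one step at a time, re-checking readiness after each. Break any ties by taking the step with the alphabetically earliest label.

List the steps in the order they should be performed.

H → C → B → E → F → A → D → G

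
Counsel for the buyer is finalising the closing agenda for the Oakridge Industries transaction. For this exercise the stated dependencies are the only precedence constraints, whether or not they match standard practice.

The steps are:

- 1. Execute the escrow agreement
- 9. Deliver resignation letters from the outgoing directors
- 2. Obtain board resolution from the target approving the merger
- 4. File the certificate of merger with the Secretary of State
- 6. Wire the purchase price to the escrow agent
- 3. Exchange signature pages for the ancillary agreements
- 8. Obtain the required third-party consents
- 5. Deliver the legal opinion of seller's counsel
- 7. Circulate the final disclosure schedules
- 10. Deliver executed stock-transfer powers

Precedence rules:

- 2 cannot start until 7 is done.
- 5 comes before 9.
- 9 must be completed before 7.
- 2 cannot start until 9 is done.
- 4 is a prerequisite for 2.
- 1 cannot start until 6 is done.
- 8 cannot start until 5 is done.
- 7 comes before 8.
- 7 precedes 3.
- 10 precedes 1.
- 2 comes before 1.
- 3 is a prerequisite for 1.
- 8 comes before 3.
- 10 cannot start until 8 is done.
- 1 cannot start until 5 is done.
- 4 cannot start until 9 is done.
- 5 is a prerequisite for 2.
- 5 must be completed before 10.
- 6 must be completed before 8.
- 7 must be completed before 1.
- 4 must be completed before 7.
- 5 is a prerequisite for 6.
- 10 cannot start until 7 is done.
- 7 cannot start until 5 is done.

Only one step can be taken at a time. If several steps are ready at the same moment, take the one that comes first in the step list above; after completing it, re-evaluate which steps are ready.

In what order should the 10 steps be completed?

5 is the only step with nothing outstanding, so it goes first.
9 and 6 are both available; 9 is listed earlier → 9.
4 and 6 are both available; 4 is listed earlier → 4.
6 and 7 are both available; 6 is listed earlier → 6.
7 is the only step now ready → 7.
2 and 8 are both available; 2 is listed earlier → 2.
8 needed 6, 5 and 7, now all done → 8.
Ready: 3 and 10. 3 is listed earlier → 3.
10 needed 8, 5 and 7, now all done → 10.
1 is the only step now ready → 1.

5 → 9 → 4 → 6 → 7 → 2 → 8 → 3 → 10 → 1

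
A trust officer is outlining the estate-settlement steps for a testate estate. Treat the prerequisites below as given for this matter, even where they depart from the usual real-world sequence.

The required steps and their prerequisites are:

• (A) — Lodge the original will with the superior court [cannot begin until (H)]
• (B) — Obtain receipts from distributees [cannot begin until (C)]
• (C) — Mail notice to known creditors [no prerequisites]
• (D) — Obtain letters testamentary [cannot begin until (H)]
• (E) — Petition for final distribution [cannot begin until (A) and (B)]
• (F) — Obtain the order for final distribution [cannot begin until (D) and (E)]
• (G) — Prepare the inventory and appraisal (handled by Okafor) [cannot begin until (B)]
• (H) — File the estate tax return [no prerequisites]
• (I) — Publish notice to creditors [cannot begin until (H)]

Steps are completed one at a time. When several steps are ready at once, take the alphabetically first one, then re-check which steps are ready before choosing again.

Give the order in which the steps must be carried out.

(C), (B), (G), (H), (A), (D), (E), (F), (I)

(C) and (H) have no prerequisites; (C) has the earlier label, so (C) is first.
(B) now also ready, so the ready set is {(B), (H)}; (B) has the earlier label → (B).
(G) now also ready, so the ready set is {(G), (H)}; (G) has the earlier label → (G).
(H) is the only step now ready → (H).
Ready: (A), (D) and (I). (A) has the earlier label → (A).
Ready: (D), (E) and (I). (D) has the earlier label → (D).
(E) and (I) are both available; (E) has the earlier label → (E).
Now (F) and (I) have their prerequisites met. (F) has the earlier label, so (F) next.
(I) is the only step now ready → (I).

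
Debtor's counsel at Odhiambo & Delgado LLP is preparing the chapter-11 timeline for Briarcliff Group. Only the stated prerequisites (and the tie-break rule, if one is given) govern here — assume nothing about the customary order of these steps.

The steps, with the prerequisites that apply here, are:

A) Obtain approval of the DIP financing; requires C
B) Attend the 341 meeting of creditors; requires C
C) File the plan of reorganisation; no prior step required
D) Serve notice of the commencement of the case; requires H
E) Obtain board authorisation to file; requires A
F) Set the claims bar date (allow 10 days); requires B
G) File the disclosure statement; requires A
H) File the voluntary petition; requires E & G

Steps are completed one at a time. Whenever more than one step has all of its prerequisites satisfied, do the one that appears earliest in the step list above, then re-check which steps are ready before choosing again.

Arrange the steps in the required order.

C, A, B, E, F, G, H, D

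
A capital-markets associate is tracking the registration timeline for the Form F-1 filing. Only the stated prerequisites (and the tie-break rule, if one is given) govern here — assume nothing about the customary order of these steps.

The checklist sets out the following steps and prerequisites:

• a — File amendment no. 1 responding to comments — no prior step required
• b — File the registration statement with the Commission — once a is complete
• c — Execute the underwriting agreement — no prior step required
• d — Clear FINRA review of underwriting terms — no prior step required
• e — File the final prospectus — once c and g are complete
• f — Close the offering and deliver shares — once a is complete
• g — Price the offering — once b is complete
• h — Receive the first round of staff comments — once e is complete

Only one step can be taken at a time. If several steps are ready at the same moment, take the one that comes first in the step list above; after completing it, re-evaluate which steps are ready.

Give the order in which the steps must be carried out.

a b c d f g e h

a, c and d have no prerequisites; a is listed earlier, so a is first.
Ready: b, c, d and f. b is listed earlier → b.
g now also ready, so the ready set is {c, d, f, g}; c is listed earlier → c.
Ready: d, f and g. d is listed earlier → d.
f and g are both available; f is listed earlier → f.
g needed b, now all done → g.
That leaves e as the only ready step → e.
That leaves h as the only ready step → h.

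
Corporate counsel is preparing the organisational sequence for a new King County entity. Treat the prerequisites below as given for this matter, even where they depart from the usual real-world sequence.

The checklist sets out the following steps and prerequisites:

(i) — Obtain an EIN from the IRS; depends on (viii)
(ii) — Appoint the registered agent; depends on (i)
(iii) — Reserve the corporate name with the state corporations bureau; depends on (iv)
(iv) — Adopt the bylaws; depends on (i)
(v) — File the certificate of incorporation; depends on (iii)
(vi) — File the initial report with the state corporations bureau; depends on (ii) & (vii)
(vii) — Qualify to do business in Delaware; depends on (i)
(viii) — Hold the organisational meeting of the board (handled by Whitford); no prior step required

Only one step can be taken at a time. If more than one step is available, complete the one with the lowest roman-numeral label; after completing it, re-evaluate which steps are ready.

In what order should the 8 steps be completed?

(viii) → (i) → (ii) → (iv) → (iii) → (v) → (vii) → (vi)

Only (viii) has no prerequisites, so it is first.
(i) needed (viii), now all done → (i).
(ii), (iv) and (vii) are all available; (ii) has the earlier label → (ii).
Now (iv) and (vii) have their prerequisites met. (iv) has the earlier label, so (iv) next.
(iii) now also ready, so the ready set is {(iii), (vii)}; (iii) has the earlier label → (iii).
(v) now also ready, so the ready set is {(v), (vii)}; (v) has the earlier label → (v).
(vii) needed (i), now all done → (vii).
(vi) needed (ii) and (vii), now all done → (vi).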